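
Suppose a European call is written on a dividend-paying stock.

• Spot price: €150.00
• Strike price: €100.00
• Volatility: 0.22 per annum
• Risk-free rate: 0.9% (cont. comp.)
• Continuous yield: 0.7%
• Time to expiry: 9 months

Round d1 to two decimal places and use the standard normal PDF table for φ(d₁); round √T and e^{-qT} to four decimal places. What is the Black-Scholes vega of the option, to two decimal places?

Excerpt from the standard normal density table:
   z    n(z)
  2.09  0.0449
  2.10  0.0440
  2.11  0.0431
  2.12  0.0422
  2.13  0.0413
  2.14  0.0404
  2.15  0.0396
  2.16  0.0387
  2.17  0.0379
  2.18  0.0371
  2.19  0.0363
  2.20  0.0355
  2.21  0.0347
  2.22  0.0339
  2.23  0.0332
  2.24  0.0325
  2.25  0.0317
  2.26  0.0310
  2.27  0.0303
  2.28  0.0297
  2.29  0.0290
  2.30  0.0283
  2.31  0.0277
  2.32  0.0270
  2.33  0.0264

σ√T = 0.22·√0.75 = 0.1905
d₁ = [ln(150/100) + (0.009 − 0.007 + ½·0.22²)·0.75] / (σ√T) = (0.4055 + 0.0196) / 0.1905 = 2.2313 which rounds to 2.23
√T = √0.75 = 0.8660
φ(d₁) = φ(2.23) = 0.0332
exp(−qT) = exp(−0.007·0.75) = 0.9948
vega = S·exp(−qT)·φ(d₁)·√T = 150·0.9948·0.0332·0.8660 = 4.2903
(Call and put vega coincide under Black-Scholes.)

4.29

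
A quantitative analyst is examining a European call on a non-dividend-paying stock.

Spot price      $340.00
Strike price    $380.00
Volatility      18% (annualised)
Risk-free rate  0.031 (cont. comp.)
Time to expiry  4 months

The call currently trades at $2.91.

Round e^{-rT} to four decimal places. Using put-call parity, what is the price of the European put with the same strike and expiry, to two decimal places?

$39.00

exp(−rT) = exp(−0.031·0.3333) = 0.9897
Put-call parity: C − P = S − K·e^(−rT) = 340 − 380·0.9897 = 340 − 376.0860 = -36.0860
P = C − (C − P) = 2.91 − (-36.0860) = 38.9960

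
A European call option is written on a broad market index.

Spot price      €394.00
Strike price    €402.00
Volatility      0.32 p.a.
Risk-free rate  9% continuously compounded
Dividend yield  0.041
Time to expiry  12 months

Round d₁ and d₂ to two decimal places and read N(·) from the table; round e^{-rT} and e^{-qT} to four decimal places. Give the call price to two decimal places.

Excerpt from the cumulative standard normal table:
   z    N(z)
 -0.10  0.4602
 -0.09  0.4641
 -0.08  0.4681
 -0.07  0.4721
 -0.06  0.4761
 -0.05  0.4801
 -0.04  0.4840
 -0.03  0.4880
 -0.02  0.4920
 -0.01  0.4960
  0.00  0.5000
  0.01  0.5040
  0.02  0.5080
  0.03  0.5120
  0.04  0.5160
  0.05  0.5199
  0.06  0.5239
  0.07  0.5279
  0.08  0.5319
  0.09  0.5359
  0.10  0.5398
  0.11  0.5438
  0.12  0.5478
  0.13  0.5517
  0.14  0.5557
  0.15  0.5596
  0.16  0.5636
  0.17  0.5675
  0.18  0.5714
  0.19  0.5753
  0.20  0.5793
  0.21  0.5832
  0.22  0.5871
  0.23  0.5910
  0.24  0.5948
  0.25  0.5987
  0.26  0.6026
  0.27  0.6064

€52.96

σ√T = 0.32 × 1.0000 = 0.3200
ln(S/K) + (r − q + σ²/2)T = ln(394/402) + (0.09 − 0.041 + 0.32²/2)·1 = -0.0201 + 0.1002 = 0.0801
d₁ = 0.0801 / 0.3200 = 0.2503 ≈ 0.25
d₂ = d₁ − σ√T = 0.2503 − 0.3200 = -0.0697 ≈ -0.07
exp(−qT) = exp(−0.041·1) = 0.9598;  exp(−rT) = exp(−0.09·1) = 0.9139
C = 394·0.9598·N(0.25) − 402·0.9139·N(-0.07) = 394·0.9598·0.5987 − 402·0.9139·0.4721 = 226.4051 − 173.4438 = 52.9613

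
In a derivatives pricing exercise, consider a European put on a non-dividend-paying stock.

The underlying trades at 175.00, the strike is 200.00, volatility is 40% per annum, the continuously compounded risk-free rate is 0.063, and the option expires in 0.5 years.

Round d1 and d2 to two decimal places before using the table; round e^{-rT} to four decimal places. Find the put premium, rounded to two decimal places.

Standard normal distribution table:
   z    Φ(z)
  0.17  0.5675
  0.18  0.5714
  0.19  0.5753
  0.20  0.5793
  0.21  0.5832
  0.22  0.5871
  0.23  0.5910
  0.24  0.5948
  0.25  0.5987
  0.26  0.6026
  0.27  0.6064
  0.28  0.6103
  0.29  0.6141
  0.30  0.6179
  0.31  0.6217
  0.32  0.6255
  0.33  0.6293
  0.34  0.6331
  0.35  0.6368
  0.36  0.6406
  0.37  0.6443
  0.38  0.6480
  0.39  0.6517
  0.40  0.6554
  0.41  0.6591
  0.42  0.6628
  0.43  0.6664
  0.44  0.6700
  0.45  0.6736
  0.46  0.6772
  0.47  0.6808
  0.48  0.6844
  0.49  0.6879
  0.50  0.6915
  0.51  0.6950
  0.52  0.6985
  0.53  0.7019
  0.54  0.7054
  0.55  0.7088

σ√T = 0.4·√0.5 = 0.2828
d₁ = [ln(175/200) + (0.063 + ½·0.4²)·0.5] / (σ√T) = (-0.1335 + 0.0715) / 0.2828 = -0.2193 ≈ -0.22
d₂ = -0.2193 − 0.2828 = -0.5022 ≈ -0.50
exp(−rT) = exp(−0.063·0.5) = 0.9690
N(−d₂) = N(0.50) = 0.6915;  N(−d₁) = N(0.22) = 0.5871
P = 200·0.9690·0.6915 − 175·0.5871 = 134.0127 − 102.7425 = 31.2702

31.27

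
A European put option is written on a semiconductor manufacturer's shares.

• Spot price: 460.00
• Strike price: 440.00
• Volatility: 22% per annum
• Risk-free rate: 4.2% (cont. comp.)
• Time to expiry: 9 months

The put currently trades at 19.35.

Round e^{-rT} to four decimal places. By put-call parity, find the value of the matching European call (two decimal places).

exp(−rT) = exp(−0.042·0.75) = 0.9690
Put-call parity: C − P = S − K·e^(−rT) = 460 − 440·0.9690 = 460 − 426.3600 = 33.6400
C = P + (C − P) = 19.35 + (33.6400) = 52.9900

52.99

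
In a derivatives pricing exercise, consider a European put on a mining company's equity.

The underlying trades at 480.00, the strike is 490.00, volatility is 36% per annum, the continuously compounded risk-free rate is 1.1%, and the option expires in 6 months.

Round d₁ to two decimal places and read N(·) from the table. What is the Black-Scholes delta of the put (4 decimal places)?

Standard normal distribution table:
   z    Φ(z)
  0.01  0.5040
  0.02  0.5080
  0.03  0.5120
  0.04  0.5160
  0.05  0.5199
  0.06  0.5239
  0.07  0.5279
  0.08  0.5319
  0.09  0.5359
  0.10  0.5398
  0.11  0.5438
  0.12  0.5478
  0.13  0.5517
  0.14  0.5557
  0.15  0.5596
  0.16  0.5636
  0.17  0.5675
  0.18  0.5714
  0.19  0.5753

σ√T = 0.36 × 0.7071 = 0.2546
d₁ = [ln(480/490) + (0.011 + 0.36²/2)·0.5] / 0.2546 = [-0.0206 + 0.0379] / 0.2546 = 0.0679 ≈ 0.07
N(d₁) = N(0.07) = 0.5279
Δ_put = N(d₁) − 1 = 0.5279 − 1 = -0.4721

-0.4721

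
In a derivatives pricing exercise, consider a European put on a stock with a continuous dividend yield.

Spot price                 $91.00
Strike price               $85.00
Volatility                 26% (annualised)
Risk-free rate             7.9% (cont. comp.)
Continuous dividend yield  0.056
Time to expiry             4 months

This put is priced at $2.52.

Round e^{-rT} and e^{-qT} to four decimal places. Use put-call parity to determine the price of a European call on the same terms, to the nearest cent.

$9.05

exp(−qT) = exp(−0.056·0.3333) = 0.9815;  exp(−rT) = exp(−0.079·0.3333) = 0.9740
Put-call parity: C − P = S·e^(−qT) − K·e^(−rT) = 91·0.9815 − 85·0.9740 = 89.3165 − 82.7900 = 6.5265
C = P + (C − P) = 2.52 + (6.5265) = 9.0465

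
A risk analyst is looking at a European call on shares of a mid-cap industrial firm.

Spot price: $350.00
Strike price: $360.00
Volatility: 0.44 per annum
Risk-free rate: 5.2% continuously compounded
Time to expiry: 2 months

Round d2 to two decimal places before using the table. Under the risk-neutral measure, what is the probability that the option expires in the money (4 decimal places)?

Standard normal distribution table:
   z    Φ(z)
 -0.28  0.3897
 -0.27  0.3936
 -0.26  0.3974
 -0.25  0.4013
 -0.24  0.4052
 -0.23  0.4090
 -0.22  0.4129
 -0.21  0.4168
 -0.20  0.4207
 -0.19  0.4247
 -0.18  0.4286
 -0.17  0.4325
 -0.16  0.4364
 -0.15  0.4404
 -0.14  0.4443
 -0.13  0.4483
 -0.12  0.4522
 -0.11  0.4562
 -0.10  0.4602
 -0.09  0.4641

T = 0.1667;  σ√T = 0.1796
d₁ = [ln(350/360) + (0.052 + 0.44²/2)·0.1667] / 0.1796 = [-0.0282 + 0.0248] / 0.1796 = -0.0188 ⇒ -0.02
d₂ = d₁ − σ√T = -0.0188 − 0.1796 = -0.1984 ⇒ -0.20
Pr(exercise) under Q = N(d₂) = 0.4207

0.4207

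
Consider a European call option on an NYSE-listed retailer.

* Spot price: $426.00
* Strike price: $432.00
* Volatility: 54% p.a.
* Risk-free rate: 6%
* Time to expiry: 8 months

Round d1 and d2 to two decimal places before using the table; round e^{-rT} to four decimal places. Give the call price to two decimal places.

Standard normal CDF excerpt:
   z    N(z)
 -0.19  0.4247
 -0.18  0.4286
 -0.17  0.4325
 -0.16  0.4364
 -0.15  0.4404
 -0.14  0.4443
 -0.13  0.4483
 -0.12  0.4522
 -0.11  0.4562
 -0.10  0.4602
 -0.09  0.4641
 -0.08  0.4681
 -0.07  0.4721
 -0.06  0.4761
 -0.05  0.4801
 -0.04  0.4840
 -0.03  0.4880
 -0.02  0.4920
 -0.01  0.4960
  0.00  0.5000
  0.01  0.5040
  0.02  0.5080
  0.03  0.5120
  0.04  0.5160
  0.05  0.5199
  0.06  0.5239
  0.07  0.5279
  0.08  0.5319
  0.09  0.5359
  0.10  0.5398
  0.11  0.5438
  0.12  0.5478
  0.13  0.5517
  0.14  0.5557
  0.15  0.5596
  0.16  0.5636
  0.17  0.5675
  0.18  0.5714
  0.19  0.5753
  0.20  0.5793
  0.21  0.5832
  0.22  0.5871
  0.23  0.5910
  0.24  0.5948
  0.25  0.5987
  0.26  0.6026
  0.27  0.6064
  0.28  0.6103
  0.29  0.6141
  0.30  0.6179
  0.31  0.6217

$78.85

T = 0.6667;  σ√T = 0.4409
d₁ = [ln(426/432) + (0.06 + ½·0.54²)·0.6667] / (σ√T) = (-0.0140 + 0.1372) / 0.4409 = 0.2795 which rounds to 0.28
d₂ = 0.2795 − 0.4409 = -0.1615 which rounds to -0.16
exp(−rT) = exp(−0.06·0.6667) = 0.9608
C = 426·N(0.28) − 432·0.9608·N(-0.16) = 426·0.6103 − 432·0.9608·0.4364 = 259.9878 − 181.1346 = 78.8532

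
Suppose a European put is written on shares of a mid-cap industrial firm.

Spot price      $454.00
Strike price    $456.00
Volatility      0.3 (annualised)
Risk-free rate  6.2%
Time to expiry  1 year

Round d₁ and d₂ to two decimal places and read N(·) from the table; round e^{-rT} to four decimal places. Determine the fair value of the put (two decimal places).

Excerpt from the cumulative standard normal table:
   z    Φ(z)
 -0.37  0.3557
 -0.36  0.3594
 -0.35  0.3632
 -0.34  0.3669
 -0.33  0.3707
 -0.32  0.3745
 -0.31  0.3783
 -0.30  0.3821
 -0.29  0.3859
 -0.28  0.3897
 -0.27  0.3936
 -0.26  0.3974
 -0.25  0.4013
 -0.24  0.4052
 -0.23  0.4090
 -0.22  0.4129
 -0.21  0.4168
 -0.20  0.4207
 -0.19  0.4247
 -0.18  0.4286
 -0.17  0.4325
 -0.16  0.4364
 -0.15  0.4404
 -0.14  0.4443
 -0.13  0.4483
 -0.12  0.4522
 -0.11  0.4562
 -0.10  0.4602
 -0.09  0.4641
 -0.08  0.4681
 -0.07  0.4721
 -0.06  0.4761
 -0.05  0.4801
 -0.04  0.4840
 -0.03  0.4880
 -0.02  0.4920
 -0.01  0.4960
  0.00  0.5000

$40.87

σ√T = 0.3 × 1.0000 = 0.3000
d₁ = [ln(454/456) + (0.062 + ½·0.3²)·1] / (σ√T) = (-0.0044 + 0.1070) / 0.3000 = 0.3420 ≈ 0.34
d₂ = 0.3420 − 0.3000 = 0.0420 ≈ 0.04
e^(−rT) = e^(−0.062·1) = 0.9399
N(−d₂) = N(-0.04) = 0.4840;  N(−d₁) = N(-0.34) = 0.3669
P = 456·0.9399·0.4840 − 454·0.3669 = 207.4397 − 166.5726 = 40.8671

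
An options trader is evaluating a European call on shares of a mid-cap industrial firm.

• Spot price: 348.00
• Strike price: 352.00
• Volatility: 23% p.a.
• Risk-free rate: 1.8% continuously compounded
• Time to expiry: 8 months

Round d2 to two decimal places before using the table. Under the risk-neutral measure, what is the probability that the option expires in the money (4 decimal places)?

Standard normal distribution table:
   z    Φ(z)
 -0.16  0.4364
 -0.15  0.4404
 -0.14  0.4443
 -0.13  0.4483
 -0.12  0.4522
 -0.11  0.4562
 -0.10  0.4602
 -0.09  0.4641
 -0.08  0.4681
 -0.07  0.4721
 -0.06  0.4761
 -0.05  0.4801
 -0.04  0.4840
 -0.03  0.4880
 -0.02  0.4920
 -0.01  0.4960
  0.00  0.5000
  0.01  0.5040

σ√T = 0.23 × 0.8165 = 0.1878
d₁ = [ln(348/352) + (0.018 + ½·0.23²)·0.6667] / (σ√T) = (-0.0114 + 0.0296) / 0.1878 = 0.0969 ≈ 0.10
d₂ = 0.0969 − 0.1878 = -0.0909 ≈ -0.09
Pr(exercise) under Q = N(d₂) = 0.4641

0.4641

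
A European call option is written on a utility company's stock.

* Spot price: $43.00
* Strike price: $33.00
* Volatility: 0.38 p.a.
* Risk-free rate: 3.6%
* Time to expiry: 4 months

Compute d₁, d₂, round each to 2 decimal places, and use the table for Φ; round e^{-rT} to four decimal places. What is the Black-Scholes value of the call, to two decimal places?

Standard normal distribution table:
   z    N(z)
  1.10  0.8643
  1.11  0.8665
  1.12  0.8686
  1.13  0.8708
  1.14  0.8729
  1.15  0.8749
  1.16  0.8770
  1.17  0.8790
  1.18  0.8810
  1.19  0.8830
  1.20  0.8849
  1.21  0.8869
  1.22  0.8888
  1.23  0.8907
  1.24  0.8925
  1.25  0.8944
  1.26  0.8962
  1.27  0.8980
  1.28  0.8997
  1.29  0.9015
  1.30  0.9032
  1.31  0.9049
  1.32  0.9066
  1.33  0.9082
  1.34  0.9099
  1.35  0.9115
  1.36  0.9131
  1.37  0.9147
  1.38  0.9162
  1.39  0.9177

$10.80

σ√T = 0.38·√0.3333 = 0.2194
d₁ = [ln(43/33) + (0.036 + 0.38²/2)·0.3333] / 0.2194 = [0.2647 + 0.0361] / 0.2194 = 1.3709 → 1.37
d₂ = d₁ − σ√T = 1.3709 − 0.2194 = 1.1515 → 1.15
exp(−rT) = exp(−0.036·0.3333) = 0.9881
N(d₁) = N(1.37) = 0.9147;  N(d₂) = N(1.15) = 0.8749
C = 43·0.9147 − 33·0.9881·0.8749 = 39.3321 − 28.5281 = 10.8040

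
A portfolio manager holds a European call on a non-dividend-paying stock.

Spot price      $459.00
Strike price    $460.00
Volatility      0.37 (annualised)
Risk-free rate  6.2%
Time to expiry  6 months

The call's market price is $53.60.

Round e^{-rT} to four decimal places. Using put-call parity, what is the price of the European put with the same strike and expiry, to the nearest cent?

e^(−rT) = e^(−0.062·0.5) = 0.9695
Put-call parity: C − P = S − K·e^(−rT) = 459 − 460·0.9695 = 459 − 445.9700 = 13.0300
P = C − (C − P) = 53.60 − (13.0300) = 40.5700

$40.57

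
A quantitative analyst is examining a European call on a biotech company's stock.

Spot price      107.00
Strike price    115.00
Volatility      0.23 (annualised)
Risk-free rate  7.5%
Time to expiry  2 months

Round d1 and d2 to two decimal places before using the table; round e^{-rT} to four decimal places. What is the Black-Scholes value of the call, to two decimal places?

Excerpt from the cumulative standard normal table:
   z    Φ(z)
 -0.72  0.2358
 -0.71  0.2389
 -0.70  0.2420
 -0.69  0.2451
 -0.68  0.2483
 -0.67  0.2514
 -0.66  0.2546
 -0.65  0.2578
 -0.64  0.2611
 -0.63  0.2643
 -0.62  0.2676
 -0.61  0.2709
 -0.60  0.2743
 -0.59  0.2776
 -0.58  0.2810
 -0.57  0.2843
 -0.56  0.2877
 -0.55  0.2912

1.50

σ√T = 0.23 × 0.4082 = 0.0939
d₁ = [ln(107/115) + (0.075 + 0.23²/2)·0.1667] / 0.0939 = [-0.0721 + 0.0169] / 0.0939 = -0.5878 ≈ -0.59
d₂ = d₁ − σ√T = -0.5878 − 0.0939 = -0.6817 ≈ -0.68
e^(−rT) = e^(−0.075·0.1667) = 0.9876
N(d₁) = N(-0.59) = 0.2776;  N(d₂) = N(-0.68) = 0.2483
C = 107·0.2776 − 115·0.9876·0.2483 = 29.7032 − 28.2004 = 1.5028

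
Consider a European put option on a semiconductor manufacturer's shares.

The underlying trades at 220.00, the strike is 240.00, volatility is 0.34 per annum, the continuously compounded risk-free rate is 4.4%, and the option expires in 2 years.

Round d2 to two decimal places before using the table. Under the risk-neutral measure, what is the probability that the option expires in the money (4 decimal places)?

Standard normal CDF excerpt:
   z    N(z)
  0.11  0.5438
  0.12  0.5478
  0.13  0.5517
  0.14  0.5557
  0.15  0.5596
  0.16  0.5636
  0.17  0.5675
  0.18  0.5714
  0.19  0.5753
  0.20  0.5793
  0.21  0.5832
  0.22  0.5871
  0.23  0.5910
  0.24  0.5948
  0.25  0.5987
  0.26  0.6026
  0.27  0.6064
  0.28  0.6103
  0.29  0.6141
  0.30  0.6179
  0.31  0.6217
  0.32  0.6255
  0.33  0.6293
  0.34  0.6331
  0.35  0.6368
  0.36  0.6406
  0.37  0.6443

T = 2;  σ√T = 0.4808
d₁ = [ln(220/240) + (0.044 + 0.34²/2)·2] / 0.4808 = [-0.0870 + 0.2036] / 0.4808 = 0.2425 which rounds to 0.24
d₂ = d₁ − σ√T = 0.2425 − 0.4808 = -0.2384 which rounds to -0.24
Pr(exercise) under Q = N(−d₂) = N(0.24) = 0.5948

0.5948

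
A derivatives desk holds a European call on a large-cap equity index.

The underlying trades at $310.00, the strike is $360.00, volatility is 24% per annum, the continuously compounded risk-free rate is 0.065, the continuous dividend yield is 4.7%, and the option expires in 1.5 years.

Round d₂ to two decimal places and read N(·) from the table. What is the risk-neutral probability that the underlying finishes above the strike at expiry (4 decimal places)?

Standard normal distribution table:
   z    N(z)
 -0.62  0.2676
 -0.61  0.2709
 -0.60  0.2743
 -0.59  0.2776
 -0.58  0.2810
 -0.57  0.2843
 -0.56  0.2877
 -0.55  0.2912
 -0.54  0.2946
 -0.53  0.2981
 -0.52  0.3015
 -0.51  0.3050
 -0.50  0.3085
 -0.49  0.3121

0.2877

σ√T = 0.24 × 1.2247 = 0.2939
d₁ = [ln(310/360) + (0.065 − 0.047 + 0.24²/2)·1.5] / 0.2939 = [-0.1495 + 0.0702] / 0.2939 = -0.2699 ≈ -0.27
d₂ = d₁ − σ√T = -0.2699 − 0.2939 = -0.5638 ≈ -0.56
Pr(exercise) under Q = N(d₂) = 0.2877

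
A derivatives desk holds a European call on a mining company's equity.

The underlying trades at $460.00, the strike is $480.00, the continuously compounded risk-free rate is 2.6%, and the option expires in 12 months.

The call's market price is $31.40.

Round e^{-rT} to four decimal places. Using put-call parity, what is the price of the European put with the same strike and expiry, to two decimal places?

$39.06

e^(−rT) = e^(−0.026·1) = 0.9743
Put-call parity: C − P = S − K·e^(−rT) = 460 − 480·0.9743 = 460 − 467.6640 = -7.6640
P = C − (C − P) = 31.40 − (-7.6640) = 39.0640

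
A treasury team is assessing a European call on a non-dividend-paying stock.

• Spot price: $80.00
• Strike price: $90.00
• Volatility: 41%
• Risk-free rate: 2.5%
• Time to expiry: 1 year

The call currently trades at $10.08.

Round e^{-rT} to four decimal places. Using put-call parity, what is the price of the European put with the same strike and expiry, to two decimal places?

e^(−rT) = e^(−0.025·1) = 0.9753
Put-call parity: C − P = S − K·e^(−rT) = 80 − 90·0.9753 = 80 − 87.7770 = -7.7770
P = C − (C − P) = 10.08 − (-7.7770) = 17.8570

$17.86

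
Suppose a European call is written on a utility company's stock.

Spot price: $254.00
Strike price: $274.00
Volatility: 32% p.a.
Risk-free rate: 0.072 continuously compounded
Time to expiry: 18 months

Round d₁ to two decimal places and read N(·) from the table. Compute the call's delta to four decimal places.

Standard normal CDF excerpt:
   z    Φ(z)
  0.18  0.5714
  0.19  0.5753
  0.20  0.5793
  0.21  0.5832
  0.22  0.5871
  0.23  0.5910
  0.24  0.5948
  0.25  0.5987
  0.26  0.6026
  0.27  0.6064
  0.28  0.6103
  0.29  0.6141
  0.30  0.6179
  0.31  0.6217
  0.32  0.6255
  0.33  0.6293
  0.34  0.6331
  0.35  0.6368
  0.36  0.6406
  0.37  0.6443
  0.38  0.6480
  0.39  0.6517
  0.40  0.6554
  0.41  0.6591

T = 1.5;  σ√T = 0.3919
ln(S/K) + (r + σ²/2)T = ln(254/274) + (0.072 + 0.32²/2)·1.5 = -0.0758 + 0.1848 = 0.1090
d₁ = 0.1090 / 0.3919 = 0.2781 ≈ 0.28
N(d₁) = N(0.28) = 0.6103
Δ_call = N(d₁) = 0.6103

0.6103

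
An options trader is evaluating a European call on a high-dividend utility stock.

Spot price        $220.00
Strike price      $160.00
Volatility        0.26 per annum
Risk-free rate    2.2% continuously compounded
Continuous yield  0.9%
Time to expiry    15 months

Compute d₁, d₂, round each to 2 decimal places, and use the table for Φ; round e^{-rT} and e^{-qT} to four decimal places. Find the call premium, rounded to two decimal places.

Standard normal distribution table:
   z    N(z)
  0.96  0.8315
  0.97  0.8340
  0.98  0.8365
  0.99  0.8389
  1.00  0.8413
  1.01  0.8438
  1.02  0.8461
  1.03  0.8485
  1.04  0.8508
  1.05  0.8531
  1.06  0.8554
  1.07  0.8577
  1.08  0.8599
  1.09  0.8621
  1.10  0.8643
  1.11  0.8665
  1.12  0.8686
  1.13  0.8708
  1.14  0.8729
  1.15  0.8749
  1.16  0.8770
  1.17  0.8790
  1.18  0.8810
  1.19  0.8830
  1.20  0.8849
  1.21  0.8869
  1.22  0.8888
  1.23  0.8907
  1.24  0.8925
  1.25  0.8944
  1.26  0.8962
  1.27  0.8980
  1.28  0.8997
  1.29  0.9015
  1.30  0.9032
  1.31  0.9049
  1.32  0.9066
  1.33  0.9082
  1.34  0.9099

$65.13

σ√T = 0.26 × 1.1180 = 0.2907
ln(S/K) + (r − q + σ²/2)T = ln(220/160) + (0.022 − 0.009 + 0.26²/2)·1.25 = 0.3185 + 0.0585 = 0.3770
d₁ = 0.3770 / 0.2907 = 1.2968 which rounds to 1.30
d₂ = d₁ − σ√T = 1.2968 − 0.2907 = 1.0061 which rounds to 1.01
e^(−qT) = e^(−0.009·1.25) = 0.9888;  e^(−rT) = e^(−0.022·1.25) = 0.9729
N(d₁) = N(1.30) = 0.9032;  N(d₂) = N(1.01) = 0.8438
C = 220·0.9888·0.9032 − 160·0.9729·0.8438 = 196.4785 − 131.3493 = 65.1292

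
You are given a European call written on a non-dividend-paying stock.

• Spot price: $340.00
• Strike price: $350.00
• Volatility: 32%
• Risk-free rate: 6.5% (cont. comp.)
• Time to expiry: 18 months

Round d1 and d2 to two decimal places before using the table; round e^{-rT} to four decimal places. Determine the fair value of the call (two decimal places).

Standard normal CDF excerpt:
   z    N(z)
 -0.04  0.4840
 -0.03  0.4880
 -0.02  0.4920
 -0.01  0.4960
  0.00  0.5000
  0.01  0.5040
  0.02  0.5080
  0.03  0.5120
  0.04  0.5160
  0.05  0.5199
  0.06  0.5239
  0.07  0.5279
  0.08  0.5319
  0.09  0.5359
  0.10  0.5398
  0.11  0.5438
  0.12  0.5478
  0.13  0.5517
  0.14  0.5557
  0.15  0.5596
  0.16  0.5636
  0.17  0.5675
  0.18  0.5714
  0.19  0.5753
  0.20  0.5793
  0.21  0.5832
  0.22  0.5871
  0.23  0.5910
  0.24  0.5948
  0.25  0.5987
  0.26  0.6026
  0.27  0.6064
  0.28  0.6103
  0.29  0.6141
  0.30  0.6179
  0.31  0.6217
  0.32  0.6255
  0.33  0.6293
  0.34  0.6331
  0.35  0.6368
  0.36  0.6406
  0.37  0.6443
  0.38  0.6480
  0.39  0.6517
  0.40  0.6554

$62.86

σ√T = 0.32 × 1.2247 = 0.3919
d₁ = [ln(340/350) + (0.065 + 0.32²/2)·1.5] / 0.3919 = [-0.0290 + 0.1743] / 0.3919 = 0.3708 → 0.37
d₂ = d₁ − σ√T = 0.3708 − 0.3919 = -0.0211 → -0.02
e^(−rT) = e^(−0.065·1.5) = 0.9071
N(d₁) = N(0.37) = 0.6443;  N(d₂) = N(-0.02) = 0.4920
C = 340·0.6443 − 350·0.9071·0.4920 = 219.0620 − 156.2026 = 62.8594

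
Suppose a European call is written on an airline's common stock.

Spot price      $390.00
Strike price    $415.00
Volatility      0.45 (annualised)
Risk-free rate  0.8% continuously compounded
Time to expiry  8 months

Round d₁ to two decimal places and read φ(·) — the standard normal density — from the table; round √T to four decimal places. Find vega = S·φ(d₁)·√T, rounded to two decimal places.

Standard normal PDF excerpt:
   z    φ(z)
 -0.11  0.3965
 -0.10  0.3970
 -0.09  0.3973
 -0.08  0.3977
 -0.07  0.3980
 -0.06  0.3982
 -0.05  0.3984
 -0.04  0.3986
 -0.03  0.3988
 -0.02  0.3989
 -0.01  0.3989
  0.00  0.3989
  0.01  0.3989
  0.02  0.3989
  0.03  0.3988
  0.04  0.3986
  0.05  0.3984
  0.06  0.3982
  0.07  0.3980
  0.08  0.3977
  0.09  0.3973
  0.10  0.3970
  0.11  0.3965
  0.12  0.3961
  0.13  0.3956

T = 0.6667;  σ√T = 0.3674
d₁ = [ln(390/415) + (0.008 + 0.45²/2)·0.6667] / 0.3674 = [-0.0621 + 0.0728] / 0.3674 = 0.0291 ≈ 0.03
√T = √0.6667 = 0.8165
φ(d₁) = φ(0.03) = 0.3988
vega = S·φ(d₁)·√T = 390·0.3988·0.8165 = 126.9919

126.99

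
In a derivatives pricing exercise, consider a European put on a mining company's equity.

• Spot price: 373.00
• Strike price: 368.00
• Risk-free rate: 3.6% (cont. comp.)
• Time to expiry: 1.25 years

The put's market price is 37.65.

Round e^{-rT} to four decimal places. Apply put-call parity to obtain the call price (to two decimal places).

exp(−rT) = exp(−0.036·1.25) = 0.9560
Put-call parity: C − P = S − K·e^(−rT) = 373 − 368·0.9560 = 373 − 351.8080 = 21.1920
C = P + (C − P) = 37.65 + (21.1920) = 58.8420

58.84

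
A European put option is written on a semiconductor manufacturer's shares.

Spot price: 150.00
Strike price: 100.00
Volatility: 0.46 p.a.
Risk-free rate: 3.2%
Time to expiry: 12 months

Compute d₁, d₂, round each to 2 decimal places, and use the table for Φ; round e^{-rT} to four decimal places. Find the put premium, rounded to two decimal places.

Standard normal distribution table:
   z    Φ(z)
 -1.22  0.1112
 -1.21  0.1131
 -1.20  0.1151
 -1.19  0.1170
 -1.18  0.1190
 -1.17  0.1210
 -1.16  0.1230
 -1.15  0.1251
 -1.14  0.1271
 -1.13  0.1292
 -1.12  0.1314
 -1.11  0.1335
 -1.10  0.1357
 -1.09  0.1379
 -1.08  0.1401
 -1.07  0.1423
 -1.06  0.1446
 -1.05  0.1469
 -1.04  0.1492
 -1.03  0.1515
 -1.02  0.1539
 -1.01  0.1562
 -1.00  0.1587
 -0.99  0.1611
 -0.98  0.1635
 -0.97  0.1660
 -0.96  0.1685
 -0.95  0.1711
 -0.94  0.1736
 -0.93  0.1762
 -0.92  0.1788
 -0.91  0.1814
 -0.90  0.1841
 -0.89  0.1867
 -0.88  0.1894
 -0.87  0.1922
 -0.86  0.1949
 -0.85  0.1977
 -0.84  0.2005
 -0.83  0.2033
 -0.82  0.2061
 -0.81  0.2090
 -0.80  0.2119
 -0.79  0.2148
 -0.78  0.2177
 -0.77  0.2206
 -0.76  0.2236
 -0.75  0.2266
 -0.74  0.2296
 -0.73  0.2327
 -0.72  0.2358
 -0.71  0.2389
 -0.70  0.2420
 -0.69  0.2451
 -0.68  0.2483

4.99

σ√T = 0.46 × 1.0000 = 0.4600
d₁ = [ln(150/100) + (0.032 + 0.46²/2)·1] / 0.4600 = [0.4055 + 0.1378] / 0.4600 = 1.1810 which rounds to 1.18
d₂ = d₁ − σ√T = 1.1810 − 0.4600 = 0.7210 which rounds to 0.72
e^(−rT) = e^(−0.032·1) = 0.9685
P = 100·0.9685·N(-0.72) − 150·N(-1.18) = 100·0.9685·0.2358 − 150·0.1190 = 22.8372 − 17.8500 = 4.9872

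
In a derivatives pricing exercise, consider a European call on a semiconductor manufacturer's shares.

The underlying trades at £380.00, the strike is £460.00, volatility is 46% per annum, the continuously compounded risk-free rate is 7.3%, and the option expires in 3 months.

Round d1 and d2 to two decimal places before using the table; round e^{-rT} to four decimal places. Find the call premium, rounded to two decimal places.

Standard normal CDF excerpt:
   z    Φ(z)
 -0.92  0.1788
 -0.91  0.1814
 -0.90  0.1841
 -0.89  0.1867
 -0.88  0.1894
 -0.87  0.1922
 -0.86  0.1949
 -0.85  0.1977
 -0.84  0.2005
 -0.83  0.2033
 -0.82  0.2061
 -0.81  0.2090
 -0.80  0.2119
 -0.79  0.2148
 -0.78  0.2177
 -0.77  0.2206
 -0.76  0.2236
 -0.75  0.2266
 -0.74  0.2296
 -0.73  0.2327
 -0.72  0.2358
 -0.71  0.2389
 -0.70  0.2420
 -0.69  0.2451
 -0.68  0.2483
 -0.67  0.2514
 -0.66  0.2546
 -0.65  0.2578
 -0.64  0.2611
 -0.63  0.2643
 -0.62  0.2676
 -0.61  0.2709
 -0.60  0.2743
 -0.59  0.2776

£12.41

T = 0.25;  σ√T = 0.2300
d₁ = [ln(380/460) + (0.073 + ½·0.46²)·0.25] / (σ√T) = (-0.1911 + 0.0447) / 0.2300 = -0.6363 which rounds to -0.64
d₂ = -0.6363 − 0.2300 = -0.8663 which rounds to -0.87
exp(−rT) = exp(−0.073·0.25) = 0.9819
N(d₁) = N(-0.64) = 0.2611;  N(d₂) = N(-0.87) = 0.1922
C = 380·0.2611 − 460·0.9819·0.1922 = 99.2180 − 86.8117 = 12.4063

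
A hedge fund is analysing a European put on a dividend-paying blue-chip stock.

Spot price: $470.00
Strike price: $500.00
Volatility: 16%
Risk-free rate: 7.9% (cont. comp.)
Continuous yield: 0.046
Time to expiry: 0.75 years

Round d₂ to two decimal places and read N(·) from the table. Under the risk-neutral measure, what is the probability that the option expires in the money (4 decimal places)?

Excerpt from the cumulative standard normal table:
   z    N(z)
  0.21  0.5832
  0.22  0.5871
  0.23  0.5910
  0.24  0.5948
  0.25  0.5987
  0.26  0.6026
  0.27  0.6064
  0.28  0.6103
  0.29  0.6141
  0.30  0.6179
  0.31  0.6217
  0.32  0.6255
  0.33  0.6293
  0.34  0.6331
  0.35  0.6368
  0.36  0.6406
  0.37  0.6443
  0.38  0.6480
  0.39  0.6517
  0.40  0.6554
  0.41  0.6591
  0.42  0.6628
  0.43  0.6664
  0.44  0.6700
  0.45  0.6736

σ√T = 0.16 × 0.8660 = 0.1386
d₁ = [ln(470/500) + (0.079 − 0.046 + ½·0.16²)·0.75] / (σ√T) = (-0.0619 + 0.0343) / 0.1386 = -0.1986 ≈ -0.20
d₂ = -0.1986 − 0.1386 = -0.3372 ≈ -0.34
Risk-neutral Pr[S_T < K] = N(−d₂) = N(0.34) = 0.6331

0.6331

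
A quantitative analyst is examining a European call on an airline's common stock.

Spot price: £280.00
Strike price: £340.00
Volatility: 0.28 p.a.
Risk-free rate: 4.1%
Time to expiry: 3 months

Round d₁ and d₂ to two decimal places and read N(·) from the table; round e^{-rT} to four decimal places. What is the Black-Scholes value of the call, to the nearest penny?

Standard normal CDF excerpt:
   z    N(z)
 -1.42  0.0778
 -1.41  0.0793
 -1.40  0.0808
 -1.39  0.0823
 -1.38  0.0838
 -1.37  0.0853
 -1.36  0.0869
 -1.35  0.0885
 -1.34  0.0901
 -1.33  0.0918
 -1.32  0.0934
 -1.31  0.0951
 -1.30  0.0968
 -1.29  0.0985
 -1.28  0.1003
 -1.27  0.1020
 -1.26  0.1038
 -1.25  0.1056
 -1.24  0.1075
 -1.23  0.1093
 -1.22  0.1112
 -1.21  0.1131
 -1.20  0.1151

£1.90

T = 0.25;  σ√T = 0.1400
d₁ = [ln(280/340) + (0.041 + 0.28²/2)·0.25] / 0.1400 = [-0.1942 + 0.0201] / 0.1400 = -1.2436 ≈ -1.24
d₂ = d₁ − σ√T = -1.2436 − 0.1400 = -1.3836 ≈ -1.38
exp(−rT) = exp(−0.041·0.25) = 0.9898
N(d₁) = N(-1.24) = 0.1075;  N(d₂) = N(-1.38) = 0.0838
C = 280·0.1075 − 340·0.9898·0.0838 = 30.1000 − 28.2014 = 1.8986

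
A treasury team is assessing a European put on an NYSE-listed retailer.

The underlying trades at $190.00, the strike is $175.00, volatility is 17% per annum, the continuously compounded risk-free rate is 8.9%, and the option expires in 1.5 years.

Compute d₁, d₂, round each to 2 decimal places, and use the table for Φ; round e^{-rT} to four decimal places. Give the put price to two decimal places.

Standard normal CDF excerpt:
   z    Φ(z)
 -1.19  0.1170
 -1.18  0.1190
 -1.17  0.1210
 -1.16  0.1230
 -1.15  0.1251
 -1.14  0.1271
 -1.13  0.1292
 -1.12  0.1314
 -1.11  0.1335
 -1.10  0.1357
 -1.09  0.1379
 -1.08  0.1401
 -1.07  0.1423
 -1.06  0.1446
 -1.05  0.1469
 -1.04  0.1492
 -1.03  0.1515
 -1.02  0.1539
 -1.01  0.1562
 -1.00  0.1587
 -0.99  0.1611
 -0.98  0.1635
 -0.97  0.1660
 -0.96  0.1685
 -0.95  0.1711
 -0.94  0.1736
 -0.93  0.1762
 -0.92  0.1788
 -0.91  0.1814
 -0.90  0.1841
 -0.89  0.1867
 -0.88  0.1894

$2.83

σ√T = 0.17 × 1.2247 = 0.2082
d₁ = [ln(190/175) + (0.089 + 0.17²/2)·1.5] / 0.2082 = [0.0822 + 0.1552] / 0.2082 = 1.1403 ≈ 1.14
d₂ = d₁ − σ√T = 1.1403 − 0.2082 = 0.9321 ≈ 0.93
exp(−rT) = exp(−0.089·1.5) = 0.8750
N(−d₂) = N(-0.93) = 0.1762;  N(−d₁) = N(-1.14) = 0.1271
P = 175·0.8750·0.1762 − 190·0.1271 = 26.9806 − 24.1490 = 2.8316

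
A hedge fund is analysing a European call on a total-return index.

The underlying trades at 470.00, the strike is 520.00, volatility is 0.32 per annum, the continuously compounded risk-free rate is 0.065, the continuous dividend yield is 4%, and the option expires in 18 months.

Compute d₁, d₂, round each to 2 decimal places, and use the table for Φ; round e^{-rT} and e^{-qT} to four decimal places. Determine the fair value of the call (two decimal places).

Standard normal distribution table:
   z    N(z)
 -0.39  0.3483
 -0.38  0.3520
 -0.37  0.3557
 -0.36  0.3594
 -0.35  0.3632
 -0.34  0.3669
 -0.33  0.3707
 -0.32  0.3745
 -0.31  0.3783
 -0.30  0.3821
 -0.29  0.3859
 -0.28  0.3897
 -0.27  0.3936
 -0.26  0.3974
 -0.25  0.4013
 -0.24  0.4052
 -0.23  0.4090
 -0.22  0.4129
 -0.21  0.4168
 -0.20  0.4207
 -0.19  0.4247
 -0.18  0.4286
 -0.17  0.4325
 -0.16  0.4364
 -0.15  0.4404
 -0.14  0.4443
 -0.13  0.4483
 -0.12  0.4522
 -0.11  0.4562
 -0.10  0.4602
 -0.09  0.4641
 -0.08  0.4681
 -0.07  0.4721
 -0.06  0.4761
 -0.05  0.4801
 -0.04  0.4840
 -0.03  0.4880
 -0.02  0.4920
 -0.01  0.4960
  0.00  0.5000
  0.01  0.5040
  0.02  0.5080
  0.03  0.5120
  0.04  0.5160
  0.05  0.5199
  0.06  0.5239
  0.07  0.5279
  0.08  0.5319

σ√T = 0.32·√1.5 = 0.3919
d₁ = [ln(470/520) + (0.065 − 0.04 + 0.32²/2)·1.5] / 0.3919 = [-0.1011 + 0.1143] / 0.3919 = 0.0337 → 0.03
d₂ = d₁ − σ√T = 0.0337 − 0.3919 = -0.3582 → -0.36
e^(−qT) = e^(−0.04·1.5) = 0.9418;  e^(−rT) = e^(−0.065·1.5) = 0.9071
N(d₁) = N(0.03) = 0.5120;  N(d₂) = N(-0.36) = 0.3594
C = 470·0.9418·0.5120 − 520·0.9071·0.3594 = 226.6348 − 169.5261 = 57.1086

57.11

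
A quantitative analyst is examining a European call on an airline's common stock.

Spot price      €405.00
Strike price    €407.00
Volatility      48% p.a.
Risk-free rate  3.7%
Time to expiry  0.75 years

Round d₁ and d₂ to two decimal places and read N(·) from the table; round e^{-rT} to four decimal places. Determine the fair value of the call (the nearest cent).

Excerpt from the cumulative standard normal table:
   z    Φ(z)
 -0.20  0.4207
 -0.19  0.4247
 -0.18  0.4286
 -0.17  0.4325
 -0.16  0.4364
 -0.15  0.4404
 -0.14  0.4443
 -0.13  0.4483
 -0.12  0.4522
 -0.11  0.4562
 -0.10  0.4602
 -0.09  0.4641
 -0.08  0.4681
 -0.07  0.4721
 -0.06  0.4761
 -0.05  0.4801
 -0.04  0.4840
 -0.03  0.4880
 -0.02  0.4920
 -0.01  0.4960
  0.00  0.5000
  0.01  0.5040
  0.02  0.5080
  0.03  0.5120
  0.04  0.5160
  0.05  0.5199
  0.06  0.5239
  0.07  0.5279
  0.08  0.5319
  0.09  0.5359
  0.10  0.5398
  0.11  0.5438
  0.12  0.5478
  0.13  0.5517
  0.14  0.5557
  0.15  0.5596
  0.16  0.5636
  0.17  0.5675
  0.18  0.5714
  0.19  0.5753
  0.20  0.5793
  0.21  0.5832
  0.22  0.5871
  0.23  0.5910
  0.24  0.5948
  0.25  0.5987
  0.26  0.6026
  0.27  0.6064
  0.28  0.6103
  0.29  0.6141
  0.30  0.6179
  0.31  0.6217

€69.72

σ√T = 0.48 × 0.8660 = 0.4157
d₁ = [ln(405/407) + (0.037 + 0.48²/2)·0.75] / 0.4157 = [-0.0049 + 0.1142] / 0.4157 = 0.2628 ⇒ 0.26
d₂ = d₁ − σ√T = 0.2628 − 0.4157 = -0.1529 ⇒ -0.15
exp(−rT) = exp(−0.037·0.75) = 0.9726
N(d₁) = N(0.26) = 0.6026;  N(d₂) = N(-0.15) = 0.4404
C = 405·0.6026 − 407·0.9726·0.4404 = 244.0530 − 174.3315 = 69.7215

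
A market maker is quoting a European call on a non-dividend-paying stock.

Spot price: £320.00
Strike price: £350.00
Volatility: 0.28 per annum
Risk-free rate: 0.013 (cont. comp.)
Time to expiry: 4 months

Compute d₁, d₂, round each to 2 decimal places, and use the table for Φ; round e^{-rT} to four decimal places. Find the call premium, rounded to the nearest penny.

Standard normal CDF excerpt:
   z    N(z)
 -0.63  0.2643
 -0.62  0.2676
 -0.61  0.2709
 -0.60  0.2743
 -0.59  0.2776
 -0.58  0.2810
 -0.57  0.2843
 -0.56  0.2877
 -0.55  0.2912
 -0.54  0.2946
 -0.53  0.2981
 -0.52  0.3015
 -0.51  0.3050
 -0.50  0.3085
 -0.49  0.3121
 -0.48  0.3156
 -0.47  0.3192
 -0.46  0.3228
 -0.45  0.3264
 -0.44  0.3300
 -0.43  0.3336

£10.04

σ√T = 0.28·√0.3333 = 0.1617
d₁ = [ln(320/350) + (0.013 + 0.28²/2)·0.3333] / 0.1617 = [-0.0896 + 0.0174] / 0.1617 = -0.4467 ⇒ -0.45
d₂ = d₁ − σ√T = -0.4467 − 0.1617 = -0.6084 ⇒ -0.61
e^(−rT) = e^(−0.013·0.3333) = 0.9957
N(d₁) = N(-0.45) = 0.3264;  N(d₂) = N(-0.61) = 0.2709
C = 320·0.3264 − 350·0.9957·0.2709 = 104.4480 − 94.4073 = 10.0407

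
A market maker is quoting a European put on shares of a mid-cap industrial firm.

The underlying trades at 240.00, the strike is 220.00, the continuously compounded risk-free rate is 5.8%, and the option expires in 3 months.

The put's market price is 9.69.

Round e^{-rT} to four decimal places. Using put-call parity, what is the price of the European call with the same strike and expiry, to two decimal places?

32.86

e^(−rT) = e^(−0.058·0.25) = 0.9856
Put-call parity: C − P = S − K·e^(−rT) = 240 − 220·0.9856 = 240 − 216.8320 = 23.1680
C = P + (C − P) = 9.69 + (23.1680) = 32.8580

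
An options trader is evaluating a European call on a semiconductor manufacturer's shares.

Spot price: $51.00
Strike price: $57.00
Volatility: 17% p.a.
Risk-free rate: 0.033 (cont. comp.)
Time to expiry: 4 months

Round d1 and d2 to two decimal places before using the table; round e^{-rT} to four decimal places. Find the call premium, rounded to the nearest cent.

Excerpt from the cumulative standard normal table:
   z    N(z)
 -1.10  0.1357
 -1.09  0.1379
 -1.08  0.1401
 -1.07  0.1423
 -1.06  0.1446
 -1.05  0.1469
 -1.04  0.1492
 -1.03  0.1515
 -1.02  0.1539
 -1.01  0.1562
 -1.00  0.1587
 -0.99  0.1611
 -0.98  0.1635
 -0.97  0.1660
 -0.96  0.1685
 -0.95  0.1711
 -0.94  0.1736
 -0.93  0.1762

σ√T = 0.17·√0.3333 = 0.0981
d₁ = [ln(51/57) + (0.033 + ½·0.17²)·0.3333] / (σ√T) = (-0.1112 + 0.0158) / 0.0981 = -0.9721 ⇒ -0.97
d₂ = -0.9721 − 0.0981 = -1.0702 ⇒ -1.07
exp(−rT) = exp(−0.033·0.3333) = 0.9891
N(d₁) = N(-0.97) = 0.1660;  N(d₂) = N(-1.07) = 0.1423
C = 51·0.1660 − 57·0.9891·0.1423 = 8.4660 − 8.0227 = 0.4433

$0.44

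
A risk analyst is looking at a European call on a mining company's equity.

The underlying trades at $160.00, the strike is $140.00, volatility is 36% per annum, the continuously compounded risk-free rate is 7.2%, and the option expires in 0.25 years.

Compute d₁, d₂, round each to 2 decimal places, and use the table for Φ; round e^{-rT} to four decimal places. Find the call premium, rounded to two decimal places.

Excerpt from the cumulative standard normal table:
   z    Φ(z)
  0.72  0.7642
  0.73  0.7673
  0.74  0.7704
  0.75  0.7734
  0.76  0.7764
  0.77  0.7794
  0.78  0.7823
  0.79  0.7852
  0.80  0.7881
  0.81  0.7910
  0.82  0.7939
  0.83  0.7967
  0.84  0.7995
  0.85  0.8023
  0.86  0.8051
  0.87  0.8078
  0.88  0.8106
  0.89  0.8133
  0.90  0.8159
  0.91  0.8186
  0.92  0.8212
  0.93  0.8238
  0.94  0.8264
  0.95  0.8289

σ√T = 0.36 × 0.5000 = 0.1800
d₁ = [ln(160/140) + (0.072 + 0.36²/2)·0.25] / 0.1800 = [0.1335 + 0.0342] / 0.1800 = 0.9318 ⇒ 0.93
d₂ = d₁ − σ√T = 0.9318 − 0.1800 = 0.7518 ⇒ 0.75
e^(−rT) = e^(−0.072·0.25) = 0.9822
N(d₁) = N(0.93) = 0.8238;  N(d₂) = N(0.75) = 0.7734
C = 160·0.8238 − 140·0.9822·0.7734 = 131.8080 − 106.3487 = 25.4593

$25.46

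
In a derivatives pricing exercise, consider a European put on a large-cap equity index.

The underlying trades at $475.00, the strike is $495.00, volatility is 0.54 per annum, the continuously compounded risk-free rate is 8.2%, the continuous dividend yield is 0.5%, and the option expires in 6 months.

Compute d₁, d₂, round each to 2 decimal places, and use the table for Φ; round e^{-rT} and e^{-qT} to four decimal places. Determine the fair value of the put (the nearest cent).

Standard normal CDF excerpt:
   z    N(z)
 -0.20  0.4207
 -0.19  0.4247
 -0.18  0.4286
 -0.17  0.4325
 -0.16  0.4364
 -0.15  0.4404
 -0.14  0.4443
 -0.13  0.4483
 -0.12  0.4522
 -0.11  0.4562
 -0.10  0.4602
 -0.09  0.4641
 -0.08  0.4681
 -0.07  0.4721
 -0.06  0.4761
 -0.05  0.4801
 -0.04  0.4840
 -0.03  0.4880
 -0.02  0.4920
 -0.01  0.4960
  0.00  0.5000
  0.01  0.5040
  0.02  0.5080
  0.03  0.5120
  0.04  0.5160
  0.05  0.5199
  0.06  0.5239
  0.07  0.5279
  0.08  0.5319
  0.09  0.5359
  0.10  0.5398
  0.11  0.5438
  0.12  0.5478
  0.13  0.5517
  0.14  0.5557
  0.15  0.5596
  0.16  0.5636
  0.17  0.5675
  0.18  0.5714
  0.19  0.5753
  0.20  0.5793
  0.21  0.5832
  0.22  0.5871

T = 0.5;  σ√T = 0.3818
d₁ = [ln(475/495) + (0.082 − 0.005 + 0.54²/2)·0.5] / 0.3818 = [-0.0412 + 0.1114] / 0.3818 = 0.1837 which rounds to 0.18
d₂ = d₁ − σ√T = 0.1837 − 0.3818 = -0.1981 which rounds to -0.20
exp(−qT) = exp(−0.005·0.5) = 0.9975;  exp(−rT) = exp(−0.082·0.5) = 0.9598
P = 495·0.9598·N(0.20) − 475·0.9975·N(-0.18) = 495·0.9598·0.5793 − 475·0.9975·0.4286 = 275.2260 − 203.0760 = 72.1500

$72.15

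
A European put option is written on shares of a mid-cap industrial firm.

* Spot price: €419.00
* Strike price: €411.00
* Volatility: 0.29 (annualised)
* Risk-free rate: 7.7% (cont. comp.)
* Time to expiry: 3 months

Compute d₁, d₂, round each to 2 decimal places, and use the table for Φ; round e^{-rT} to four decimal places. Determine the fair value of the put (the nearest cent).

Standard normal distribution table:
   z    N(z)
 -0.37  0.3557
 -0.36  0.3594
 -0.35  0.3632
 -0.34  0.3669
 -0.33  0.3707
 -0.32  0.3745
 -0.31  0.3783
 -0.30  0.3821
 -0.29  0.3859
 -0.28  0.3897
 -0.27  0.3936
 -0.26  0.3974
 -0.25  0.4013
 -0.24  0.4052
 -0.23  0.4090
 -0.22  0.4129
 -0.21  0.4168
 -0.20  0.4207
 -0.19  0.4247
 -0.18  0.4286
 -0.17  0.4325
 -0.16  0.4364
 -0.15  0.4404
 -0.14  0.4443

σ√T = 0.29·√0.25 = 0.1450
d₁ = [ln(419/411) + (0.077 + 0.29²/2)·0.25] / 0.1450 = [0.0193 + 0.0298] / 0.1450 = 0.3382 → 0.34
d₂ = d₁ − σ√T = 0.3382 − 0.1450 = 0.1932 → 0.19
e^(−rT) = e^(−0.077·0.25) = 0.9809
N(−d₂) = N(-0.19) = 0.4247;  N(−d₁) = N(-0.34) = 0.3669
P = 411·0.9809·0.4247 − 419·0.3669 = 171.2178 − 153.7311 = 17.4867

€17.49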